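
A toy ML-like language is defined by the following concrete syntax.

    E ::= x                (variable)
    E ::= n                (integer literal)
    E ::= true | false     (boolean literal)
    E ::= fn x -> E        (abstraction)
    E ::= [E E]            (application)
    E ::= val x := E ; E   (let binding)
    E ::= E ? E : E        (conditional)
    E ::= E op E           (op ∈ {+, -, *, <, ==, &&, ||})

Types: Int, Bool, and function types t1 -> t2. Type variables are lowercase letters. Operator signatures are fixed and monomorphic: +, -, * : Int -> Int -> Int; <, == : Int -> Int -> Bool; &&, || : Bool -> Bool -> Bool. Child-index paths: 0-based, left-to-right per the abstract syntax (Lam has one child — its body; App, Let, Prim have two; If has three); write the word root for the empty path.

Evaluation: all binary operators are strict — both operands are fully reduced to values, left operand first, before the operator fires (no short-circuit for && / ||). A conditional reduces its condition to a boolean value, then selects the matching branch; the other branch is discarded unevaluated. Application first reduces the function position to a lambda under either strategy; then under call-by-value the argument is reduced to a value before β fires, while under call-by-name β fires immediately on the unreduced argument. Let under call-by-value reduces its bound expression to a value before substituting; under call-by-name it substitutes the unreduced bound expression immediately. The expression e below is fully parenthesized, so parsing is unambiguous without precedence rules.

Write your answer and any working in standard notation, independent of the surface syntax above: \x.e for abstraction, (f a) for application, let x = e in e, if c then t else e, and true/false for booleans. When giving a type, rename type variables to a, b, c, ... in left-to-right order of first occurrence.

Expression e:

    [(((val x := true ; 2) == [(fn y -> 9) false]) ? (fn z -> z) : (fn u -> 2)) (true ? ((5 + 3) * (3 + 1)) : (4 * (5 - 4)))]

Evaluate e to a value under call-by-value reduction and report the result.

Working:
step 0: ((if ((let x = true in 2) == ((\y.9) false)) then (\z.z) else (\u.2)) (if true then ((5 + 3) * (3 + 1)) else (4 * (5 - 4))))
step 1: [let@0.0.0] ((if (2 == ((\y.9) false)) then (\z.z) else (\u.2)) (if true then ((5 + 3) * (3 + 1)) else (4 * (5 - 4))))
step 2: [beta@0.0.1] ((if (2 == 9) then (\z.z) else (\u.2)) (if true then ((5 + 3) * (3 + 1)) else (4 * (5 - 4))))
step 3: [delta@0.0] ((if false then (\z.z) else (\u.2)) (if true then ((5 + 3) * (3 + 1)) else (4 * (5 - 4))))
step 4: [if@0] ((\u.2) (if true then ((5 + 3) * (3 + 1)) else (4 * (5 - 4))))
step 5: [if@1] ((\u.2) ((5 + 3) * (3 + 1)))
step 6: [delta@1.0] ((\u.2) (8 * (3 + 1)))
step 7: [delta@1.1] ((\u.2) (8 * 4))
step 8: [delta@1] ((\u.2) 32)
step 9: [beta@root] 2

Answer: 2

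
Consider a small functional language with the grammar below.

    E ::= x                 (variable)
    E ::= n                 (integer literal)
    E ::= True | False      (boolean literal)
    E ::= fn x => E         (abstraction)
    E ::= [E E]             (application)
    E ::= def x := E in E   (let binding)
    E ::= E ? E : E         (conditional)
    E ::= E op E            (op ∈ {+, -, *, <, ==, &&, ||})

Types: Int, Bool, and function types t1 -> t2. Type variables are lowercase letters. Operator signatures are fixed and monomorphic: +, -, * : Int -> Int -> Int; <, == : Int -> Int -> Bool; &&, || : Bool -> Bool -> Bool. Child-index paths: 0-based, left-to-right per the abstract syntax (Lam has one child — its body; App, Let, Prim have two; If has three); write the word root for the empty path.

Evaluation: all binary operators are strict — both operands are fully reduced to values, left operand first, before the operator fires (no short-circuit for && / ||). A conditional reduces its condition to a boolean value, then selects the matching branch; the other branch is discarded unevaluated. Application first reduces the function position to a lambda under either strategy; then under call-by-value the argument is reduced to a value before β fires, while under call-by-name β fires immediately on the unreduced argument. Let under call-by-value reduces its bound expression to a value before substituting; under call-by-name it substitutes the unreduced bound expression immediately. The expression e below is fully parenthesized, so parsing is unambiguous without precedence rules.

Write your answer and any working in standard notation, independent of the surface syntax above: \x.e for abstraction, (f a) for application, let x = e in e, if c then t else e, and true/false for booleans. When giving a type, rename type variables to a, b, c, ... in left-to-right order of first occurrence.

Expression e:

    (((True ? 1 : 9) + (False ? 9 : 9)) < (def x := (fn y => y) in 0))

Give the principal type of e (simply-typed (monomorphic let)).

Working:
  unify Bool ~ Bool
  unify Int ~ Int
  unify Int ~ Int
  unify Bool ~ Bool
  unify Int ~ Int
  unify Int ~ Int
  unify Int ~ Int
y : a
\y._ : a -> a
let x : a -> a
  unify Int ~ Int

Answer: Bool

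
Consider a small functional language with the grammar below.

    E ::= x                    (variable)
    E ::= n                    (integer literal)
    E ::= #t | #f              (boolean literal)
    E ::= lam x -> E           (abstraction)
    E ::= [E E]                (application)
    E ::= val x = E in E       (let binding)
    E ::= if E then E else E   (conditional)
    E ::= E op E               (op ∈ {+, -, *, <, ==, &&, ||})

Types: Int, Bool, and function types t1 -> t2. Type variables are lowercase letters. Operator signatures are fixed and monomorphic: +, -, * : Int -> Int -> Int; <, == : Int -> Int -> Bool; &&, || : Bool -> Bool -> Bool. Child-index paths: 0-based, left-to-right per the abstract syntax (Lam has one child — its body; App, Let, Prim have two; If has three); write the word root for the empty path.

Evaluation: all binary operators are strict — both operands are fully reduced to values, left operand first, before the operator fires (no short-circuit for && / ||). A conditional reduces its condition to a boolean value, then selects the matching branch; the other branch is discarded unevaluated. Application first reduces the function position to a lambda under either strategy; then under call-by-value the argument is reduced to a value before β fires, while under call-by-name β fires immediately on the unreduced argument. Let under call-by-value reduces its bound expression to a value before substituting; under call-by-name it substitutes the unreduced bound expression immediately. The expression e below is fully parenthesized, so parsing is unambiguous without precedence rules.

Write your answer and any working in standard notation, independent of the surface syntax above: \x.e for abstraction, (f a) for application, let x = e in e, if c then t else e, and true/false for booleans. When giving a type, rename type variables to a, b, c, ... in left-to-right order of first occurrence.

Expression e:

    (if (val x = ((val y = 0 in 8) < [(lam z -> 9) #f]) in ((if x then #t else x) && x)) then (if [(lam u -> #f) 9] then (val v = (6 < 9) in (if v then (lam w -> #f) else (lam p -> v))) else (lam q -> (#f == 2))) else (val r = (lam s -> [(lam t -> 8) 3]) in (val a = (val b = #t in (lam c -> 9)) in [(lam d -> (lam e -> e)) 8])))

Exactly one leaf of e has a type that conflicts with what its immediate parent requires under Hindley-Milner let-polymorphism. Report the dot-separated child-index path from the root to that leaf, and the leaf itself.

Derivation:
let y : Int
  unify Int ~ Int
\z._ : a -> Int
  unify a -> Int ~ Bool -> b
  unify a ~ Bool
  unify Int ~ b
_ _ : Int
  unify Int ~ Int
let x : Bool
x : Bool
  unify Bool ~ Bool
x : Bool
  unify Bool ~ Bool
  unify Bool ~ Bool
x : Bool
  unify Bool ~ Bool
  unify Bool ~ Bool
\u._ : c -> Bool
  unify c -> Bool ~ Int -> d
  unify c ~ Int
  unify Bool ~ d
_ _ : Bool
  unify Bool ~ Bool
  unify Int ~ Int
  unify Int ~ Int
let v : Bool
v : Bool
  unify Bool ~ Bool
\w._ : e -> Bool
v : Bool
\p._ : f -> Bool
  unify e -> Bool ~ f -> Bool
  unify e ~ f
  unify Bool ~ Bool
  unify Bool ~ Int
  FAIL: mismatch Bool ~ Int

Answer: 1.2.0.0 : false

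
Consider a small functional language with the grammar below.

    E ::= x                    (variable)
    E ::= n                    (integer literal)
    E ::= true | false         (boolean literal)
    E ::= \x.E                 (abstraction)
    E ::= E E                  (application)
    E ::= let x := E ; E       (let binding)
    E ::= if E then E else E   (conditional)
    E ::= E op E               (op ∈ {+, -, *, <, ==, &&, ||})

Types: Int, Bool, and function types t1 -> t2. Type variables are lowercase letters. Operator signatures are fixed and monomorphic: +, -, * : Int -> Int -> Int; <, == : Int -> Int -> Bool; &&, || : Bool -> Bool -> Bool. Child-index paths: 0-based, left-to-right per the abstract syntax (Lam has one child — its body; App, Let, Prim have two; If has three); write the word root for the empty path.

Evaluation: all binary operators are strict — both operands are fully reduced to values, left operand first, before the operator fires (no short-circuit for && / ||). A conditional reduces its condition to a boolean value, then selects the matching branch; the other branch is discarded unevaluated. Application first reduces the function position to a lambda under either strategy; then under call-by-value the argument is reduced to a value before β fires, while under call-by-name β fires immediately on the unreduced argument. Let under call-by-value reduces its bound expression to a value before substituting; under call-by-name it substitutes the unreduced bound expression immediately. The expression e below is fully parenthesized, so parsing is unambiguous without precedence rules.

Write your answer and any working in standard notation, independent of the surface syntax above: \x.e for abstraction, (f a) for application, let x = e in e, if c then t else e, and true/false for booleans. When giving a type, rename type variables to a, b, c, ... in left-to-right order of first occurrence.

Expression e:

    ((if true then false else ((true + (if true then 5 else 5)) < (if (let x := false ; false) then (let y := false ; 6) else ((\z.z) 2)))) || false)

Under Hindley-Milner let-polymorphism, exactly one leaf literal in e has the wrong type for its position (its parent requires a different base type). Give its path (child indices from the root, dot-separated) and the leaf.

Answer: 0.2.0.0 : true

Working:
  unify Bool ~ Bool
  unify Bool ~ Int
  FAIL: mismatch Bool ~ Int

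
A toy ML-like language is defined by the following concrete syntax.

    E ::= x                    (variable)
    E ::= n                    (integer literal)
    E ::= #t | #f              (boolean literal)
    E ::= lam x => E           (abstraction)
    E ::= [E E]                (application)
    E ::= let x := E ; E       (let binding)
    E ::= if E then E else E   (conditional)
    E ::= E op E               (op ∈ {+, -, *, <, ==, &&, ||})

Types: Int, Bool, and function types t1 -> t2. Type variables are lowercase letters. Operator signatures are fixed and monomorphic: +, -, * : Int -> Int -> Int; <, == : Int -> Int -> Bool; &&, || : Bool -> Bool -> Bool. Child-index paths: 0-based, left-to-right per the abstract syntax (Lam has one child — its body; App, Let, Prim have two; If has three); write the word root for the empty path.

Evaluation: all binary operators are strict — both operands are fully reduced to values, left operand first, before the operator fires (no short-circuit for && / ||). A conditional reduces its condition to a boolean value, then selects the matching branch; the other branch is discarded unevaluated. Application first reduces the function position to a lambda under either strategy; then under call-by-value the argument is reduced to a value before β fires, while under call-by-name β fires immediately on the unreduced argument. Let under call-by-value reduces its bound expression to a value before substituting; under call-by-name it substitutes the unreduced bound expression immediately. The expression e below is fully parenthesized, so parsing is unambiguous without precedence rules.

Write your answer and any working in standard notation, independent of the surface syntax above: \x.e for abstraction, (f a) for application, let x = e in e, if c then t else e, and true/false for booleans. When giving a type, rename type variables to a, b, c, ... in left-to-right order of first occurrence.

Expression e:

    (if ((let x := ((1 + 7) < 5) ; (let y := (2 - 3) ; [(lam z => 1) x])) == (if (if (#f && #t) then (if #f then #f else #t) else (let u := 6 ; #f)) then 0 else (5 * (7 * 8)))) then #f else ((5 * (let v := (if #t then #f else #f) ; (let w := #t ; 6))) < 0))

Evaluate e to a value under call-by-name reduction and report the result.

Answer: false

Derivation:
step 0: (if ((let x = ((1 + 7) < 5) in (let y = (2 - 3) in ((\z.1) x))) == (if (if (false && true) then (if false then false else true) else (let u = 6 in false)) then 0 else (5 * (7 * 8)))) then false else ((5 * (let v = (if true then false else false) in (let w = true in 6))) < 0))
step 1: [let@0.0] (if ((let y = (2 - 3) in ((\z.1) ((1 + 7) < 5))) == (if (if (false && true) then (if false then false else true) else (let u = 6 in false)) then 0 else (5 * (7 * 8)))) then false else ((5 * (let v = (if true then false else false) in (let w = true in 6))) < 0))
step 2: [let@0.0] (if (((\z.1) ((1 + 7) < 5)) == (if (if (false && true) then (if false then false else true) else (let u = 6 in false)) then 0 else (5 * (7 * 8)))) then false else ((5 * (let v = (if true then false else false) in (let w = true in 6))) < 0))
step 3: [beta@0.0] (if (1 == (if (if (false && true) then (if false then false else true) else (let u = 6 in false)) then 0 else (5 * (7 * 8)))) then false else ((5 * (let v = (if true then false else false) in (let w = true in 6))) < 0))
step 4: [delta@0.1.0.0] (if (1 == (if (if false then (if false then false else true) else (let u = 6 in false)) then 0 else (5 * (7 * 8)))) then false else ((5 * (let v = (if true then false else false) in (let w = true in 6))) < 0))
step 5: [if@0.1.0] (if (1 == (if (let u = 6 in false) then 0 else (5 * (7 * 8)))) then false else ((5 * (let v = (if true then false else false) in (let w = true in 6))) < 0))
step 6: [let@0.1.0] (if (1 == (if false then 0 else (5 * (7 * 8)))) then false else ((5 * (let v = (if true then false else false) in (let w = true in 6))) < 0))
step 7: [if@0.1] (if (1 == (5 * (7 * 8))) then false else ((5 * (let v = (if true then false else false) in (let w = true in 6))) < 0))
step 8: [delta@0.1.1] (if (1 == (5 * 56)) then false else ((5 * (let v = (if true then false else false) in (let w = true in 6))) < 0))
step 9: [delta@0.1] (if (1 == 280) then false else ((5 * (let v = (if true then false else false) in (let w = true in 6))) < 0))
step 10: [delta@0] (if false then false else ((5 * (let v = (if true then false else false) in (let w = true in 6))) < 0))
step 11: [if@root] ((5 * (let v = (if true then false else false) in (let w = true in 6))) < 0)
step 12: [let@0.1] ((5 * (let w = true in 6)) < 0)
step 13: [let@0.1] ((5 * 6) < 0)
step 14: [delta@0] (30 < 0)
step 15: [delta@root] false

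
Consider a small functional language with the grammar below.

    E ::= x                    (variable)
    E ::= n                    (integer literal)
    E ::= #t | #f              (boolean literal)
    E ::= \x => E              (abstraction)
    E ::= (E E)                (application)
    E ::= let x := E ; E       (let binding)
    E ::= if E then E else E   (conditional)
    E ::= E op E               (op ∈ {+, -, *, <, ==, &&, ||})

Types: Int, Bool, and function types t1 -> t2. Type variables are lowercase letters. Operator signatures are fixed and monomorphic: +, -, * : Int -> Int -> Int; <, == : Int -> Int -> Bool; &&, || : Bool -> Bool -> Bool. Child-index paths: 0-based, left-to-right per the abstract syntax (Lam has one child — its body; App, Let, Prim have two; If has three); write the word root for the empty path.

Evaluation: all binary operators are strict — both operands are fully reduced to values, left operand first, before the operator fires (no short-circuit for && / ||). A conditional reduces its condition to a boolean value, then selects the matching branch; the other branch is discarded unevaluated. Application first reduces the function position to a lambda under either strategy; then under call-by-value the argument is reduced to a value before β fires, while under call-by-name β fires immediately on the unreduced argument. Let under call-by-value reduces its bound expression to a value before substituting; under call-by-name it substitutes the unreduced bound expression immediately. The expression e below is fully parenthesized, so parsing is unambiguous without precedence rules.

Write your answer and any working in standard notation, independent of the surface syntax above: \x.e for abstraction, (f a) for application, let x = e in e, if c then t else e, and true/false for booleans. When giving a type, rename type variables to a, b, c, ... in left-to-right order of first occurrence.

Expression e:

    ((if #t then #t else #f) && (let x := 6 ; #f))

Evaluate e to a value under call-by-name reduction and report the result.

Derivation:
step 0: ((if true then true else false) && (let x = 6 in false))
step 1: [if@0] (true && (let x = 6 in false))
step 2: [let@1] (true && false)
step 3: [delta@root] false

Answer: false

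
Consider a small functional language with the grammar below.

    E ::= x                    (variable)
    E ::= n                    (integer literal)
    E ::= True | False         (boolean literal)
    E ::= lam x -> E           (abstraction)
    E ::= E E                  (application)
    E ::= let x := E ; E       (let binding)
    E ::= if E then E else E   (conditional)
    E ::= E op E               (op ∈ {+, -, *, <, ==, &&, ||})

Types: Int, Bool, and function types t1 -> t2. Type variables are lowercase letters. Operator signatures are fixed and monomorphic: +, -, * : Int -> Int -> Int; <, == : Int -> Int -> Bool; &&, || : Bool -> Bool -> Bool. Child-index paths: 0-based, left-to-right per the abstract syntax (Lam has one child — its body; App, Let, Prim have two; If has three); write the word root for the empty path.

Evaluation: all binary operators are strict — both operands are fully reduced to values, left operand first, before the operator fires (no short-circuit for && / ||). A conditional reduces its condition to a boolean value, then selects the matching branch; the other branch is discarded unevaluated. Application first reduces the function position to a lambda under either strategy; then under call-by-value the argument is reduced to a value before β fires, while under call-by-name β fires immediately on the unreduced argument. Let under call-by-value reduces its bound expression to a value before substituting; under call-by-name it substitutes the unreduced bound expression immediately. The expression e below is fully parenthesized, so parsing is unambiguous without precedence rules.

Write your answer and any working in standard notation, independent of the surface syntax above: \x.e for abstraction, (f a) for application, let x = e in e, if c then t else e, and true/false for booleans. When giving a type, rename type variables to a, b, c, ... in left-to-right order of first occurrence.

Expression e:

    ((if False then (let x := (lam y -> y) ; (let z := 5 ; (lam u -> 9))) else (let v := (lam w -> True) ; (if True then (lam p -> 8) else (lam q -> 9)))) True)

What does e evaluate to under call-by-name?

Trace:
step 0: ((if false then (let x = (\y.y) in (let z = 5 in (\u.9))) else (let v = (\w.true) in (if true then (\p.8) else (\q.9)))) true)
step 1: [if@0] ((let v = (\w.true) in (if true then (\p.8) else (\q.9))) true)
step 2: [let@0] ((if true then (\p.8) else (\q.9)) true)
step 3: [if@0] ((\p.8) true)
step 4: [beta@root] 8

Answer: 8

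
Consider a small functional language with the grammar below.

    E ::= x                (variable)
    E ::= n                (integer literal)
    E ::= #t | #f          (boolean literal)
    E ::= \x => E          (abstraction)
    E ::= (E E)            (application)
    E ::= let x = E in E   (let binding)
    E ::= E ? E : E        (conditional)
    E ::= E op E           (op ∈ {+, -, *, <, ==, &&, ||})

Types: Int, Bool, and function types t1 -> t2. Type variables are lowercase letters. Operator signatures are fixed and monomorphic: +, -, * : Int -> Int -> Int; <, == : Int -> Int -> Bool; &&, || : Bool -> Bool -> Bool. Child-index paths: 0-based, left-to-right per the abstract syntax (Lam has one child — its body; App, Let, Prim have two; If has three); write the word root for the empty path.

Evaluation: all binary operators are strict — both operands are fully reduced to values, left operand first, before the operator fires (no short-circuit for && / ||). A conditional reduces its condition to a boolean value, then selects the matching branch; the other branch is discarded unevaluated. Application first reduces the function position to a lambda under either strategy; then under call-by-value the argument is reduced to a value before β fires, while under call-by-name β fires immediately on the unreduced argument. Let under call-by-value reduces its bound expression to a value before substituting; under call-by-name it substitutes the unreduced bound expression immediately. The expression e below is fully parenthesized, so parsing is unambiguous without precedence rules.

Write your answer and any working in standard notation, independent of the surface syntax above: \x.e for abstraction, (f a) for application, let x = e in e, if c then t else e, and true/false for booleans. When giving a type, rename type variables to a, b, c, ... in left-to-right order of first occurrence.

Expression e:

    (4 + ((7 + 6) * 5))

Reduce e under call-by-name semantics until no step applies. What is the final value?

Working:
step 0: (4 + ((7 + 6) * 5))
step 1: [delta@1.0] (4 + (13 * 5))
step 2: [delta@1] (4 + 65)
step 3: [delta@root] 69

Answer: 69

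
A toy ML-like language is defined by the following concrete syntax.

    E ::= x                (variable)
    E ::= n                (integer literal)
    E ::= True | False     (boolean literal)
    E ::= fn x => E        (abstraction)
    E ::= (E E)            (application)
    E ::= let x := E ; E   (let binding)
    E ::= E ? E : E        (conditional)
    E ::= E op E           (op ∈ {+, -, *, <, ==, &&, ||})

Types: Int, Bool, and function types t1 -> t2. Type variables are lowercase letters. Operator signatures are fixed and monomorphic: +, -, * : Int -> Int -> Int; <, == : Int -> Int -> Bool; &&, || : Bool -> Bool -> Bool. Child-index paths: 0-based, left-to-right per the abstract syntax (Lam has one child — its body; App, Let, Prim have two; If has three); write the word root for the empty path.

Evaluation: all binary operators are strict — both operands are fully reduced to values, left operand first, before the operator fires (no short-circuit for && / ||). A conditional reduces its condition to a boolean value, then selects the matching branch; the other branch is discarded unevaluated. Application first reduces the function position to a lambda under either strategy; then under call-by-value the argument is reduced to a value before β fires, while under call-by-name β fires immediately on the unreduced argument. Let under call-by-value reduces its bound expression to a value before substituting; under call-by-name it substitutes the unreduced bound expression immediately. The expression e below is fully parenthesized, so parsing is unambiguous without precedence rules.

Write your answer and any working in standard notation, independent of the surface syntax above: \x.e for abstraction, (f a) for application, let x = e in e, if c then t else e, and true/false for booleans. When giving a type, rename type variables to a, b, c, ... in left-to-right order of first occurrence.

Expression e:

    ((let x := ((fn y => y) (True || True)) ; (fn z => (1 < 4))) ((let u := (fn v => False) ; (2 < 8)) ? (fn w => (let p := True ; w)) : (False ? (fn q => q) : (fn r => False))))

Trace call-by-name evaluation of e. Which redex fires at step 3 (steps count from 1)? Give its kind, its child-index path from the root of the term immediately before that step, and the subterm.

Answer: delta at root : (1 < 4)

Derivation:
step 0: ((let x = ((\y.y) (true || true)) in (\z.(1 < 4))) (if (let u = (\v.false) in (2 < 8)) then (\w.(let p = true in w)) else (if false then (\q.q) else (\r.false))))
step 1: [let@0] ((\z.(1 < 4)) (if (let u = (\v.false) in (2 < 8)) then (\w.(let p = true in w)) else (if false then (\q.q) else (\r.false))))
step 2: [beta@root] (1 < 4)
step 3: [delta@root] true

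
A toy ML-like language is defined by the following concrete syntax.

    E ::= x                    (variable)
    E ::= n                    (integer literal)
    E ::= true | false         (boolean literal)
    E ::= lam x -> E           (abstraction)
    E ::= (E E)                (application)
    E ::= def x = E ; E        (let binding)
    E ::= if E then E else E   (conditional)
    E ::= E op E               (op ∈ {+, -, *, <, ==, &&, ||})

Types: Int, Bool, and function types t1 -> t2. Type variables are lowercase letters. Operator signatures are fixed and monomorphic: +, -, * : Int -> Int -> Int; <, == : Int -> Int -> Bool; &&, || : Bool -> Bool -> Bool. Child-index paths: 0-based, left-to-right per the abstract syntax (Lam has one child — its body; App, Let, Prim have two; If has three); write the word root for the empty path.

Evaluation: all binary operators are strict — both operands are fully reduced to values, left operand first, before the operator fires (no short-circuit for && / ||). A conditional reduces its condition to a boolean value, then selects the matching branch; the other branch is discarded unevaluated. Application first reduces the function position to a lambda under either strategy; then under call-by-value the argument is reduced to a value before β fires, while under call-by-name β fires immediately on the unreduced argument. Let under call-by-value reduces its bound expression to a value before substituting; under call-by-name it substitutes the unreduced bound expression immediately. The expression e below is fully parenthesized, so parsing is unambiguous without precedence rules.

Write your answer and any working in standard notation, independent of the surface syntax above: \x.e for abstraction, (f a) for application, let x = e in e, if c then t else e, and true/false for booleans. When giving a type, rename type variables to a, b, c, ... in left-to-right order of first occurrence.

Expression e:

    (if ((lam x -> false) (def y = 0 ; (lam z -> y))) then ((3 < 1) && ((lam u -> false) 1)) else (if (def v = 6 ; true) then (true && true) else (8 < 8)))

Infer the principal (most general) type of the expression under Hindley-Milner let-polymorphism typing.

Derivation:
\x._ : a -> Bool
let y : Int
y : Int
\z._ : b -> Int
  unify a -> Bool ~ (b -> Int) -> c
  unify a ~ b -> Int
  unify Bool ~ c
_ _ : Bool
  unify Bool ~ Bool
  unify Int ~ Int
  unify Int ~ Int
  unify Bool ~ Bool
\u._ : d -> Bool
  unify d -> Bool ~ Int -> e
  unify d ~ Int
  unify Bool ~ e
_ _ : Bool
  unify Bool ~ Bool
let v : Int
  unify Bool ~ Bool
  unify Bool ~ Bool
  unify Bool ~ Bool
  unify Int ~ Int
  unify Int ~ Int
  unify Bool ~ Bool
  unify Bool ~ Bool

Answer: Bool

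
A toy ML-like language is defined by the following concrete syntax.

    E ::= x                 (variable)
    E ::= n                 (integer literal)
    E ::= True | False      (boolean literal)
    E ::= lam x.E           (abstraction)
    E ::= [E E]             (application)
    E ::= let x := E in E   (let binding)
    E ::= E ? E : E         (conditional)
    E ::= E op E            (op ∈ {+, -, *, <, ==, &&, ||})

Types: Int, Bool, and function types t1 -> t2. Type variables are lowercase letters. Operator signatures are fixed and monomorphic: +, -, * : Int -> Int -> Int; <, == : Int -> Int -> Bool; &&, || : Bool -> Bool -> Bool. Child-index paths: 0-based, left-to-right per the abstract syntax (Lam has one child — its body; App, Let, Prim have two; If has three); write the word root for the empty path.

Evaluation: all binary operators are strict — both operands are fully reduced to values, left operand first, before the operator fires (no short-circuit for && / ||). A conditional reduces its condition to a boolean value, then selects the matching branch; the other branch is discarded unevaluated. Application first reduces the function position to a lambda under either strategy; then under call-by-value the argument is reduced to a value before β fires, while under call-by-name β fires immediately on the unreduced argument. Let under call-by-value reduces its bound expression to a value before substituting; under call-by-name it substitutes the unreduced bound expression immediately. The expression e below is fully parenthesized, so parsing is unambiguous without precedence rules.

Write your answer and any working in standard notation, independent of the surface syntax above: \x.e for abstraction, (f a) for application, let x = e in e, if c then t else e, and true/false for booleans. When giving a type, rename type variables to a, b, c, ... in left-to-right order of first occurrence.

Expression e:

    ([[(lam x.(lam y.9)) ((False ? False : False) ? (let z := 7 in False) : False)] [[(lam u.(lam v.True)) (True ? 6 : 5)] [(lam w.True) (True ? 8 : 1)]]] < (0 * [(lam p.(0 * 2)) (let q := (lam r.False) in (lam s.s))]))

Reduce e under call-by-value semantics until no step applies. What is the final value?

Trace:
step 0: ((((\x.(\y.9)) (if (if false then false else false) then (let z = 7 in false) else false)) (((\u.(\v.true)) (if true then 6 else 5)) ((\w.true) (if true then 8 else 1)))) < (0 * ((\p.(0 * 2)) (let q = (\r.false) in (\s.s)))))
step 1: [if@0.0.1.0] ((((\x.(\y.9)) (if false then (let z = 7 in false) else false)) (((\u.(\v.true)) (if true then 6 else 5)) ((\w.true) (if true then 8 else 1)))) < (0 * ((\p.(0 * 2)) (let q = (\r.false) in (\s.s)))))
step 2: [if@0.0.1] ((((\x.(\y.9)) false) (((\u.(\v.true)) (if true then 6 else 5)) ((\w.true) (if true then 8 else 1)))) < (0 * ((\p.(0 * 2)) (let q = (\r.false) in (\s.s)))))
step 3: [beta@0.0] (((\y.9) (((\u.(\v.true)) (if true then 6 else 5)) ((\w.true) (if true then 8 else 1)))) < (0 * ((\p.(0 * 2)) (let q = (\r.false) in (\s.s)))))
step 4: [if@0.1.0.1] (((\y.9) (((\u.(\v.true)) 6) ((\w.true) (if true then 8 else 1)))) < (0 * ((\p.(0 * 2)) (let q = (\r.false) in (\s.s)))))
step 5: [beta@0.1.0] (((\y.9) ((\v.true) ((\w.true) (if true then 8 else 1)))) < (0 * ((\p.(0 * 2)) (let q = (\r.false) in (\s.s)))))
step 6: [if@0.1.1.1] (((\y.9) ((\v.true) ((\w.true) 8))) < (0 * ((\p.(0 * 2)) (let q = (\r.false) in (\s.s)))))
step 7: [beta@0.1.1] (((\y.9) ((\v.true) true)) < (0 * ((\p.(0 * 2)) (let q = (\r.false) in (\s.s)))))
step 8: [beta@0.1] (((\y.9) true) < (0 * ((\p.(0 * 2)) (let q = (\r.false) in (\s.s)))))
step 9: [beta@0] (9 < (0 * ((\p.(0 * 2)) (let q = (\r.false) in (\s.s)))))
step 10: [let@1.1.1] (9 < (0 * ((\p.(0 * 2)) (\s.s))))
step 11: [beta@1.1] (9 < (0 * (0 * 2)))
step 12: [delta@1.1] (9 < (0 * 0))
step 13: [delta@1] (9 < 0)
step 14: [delta@root] false

Answer: false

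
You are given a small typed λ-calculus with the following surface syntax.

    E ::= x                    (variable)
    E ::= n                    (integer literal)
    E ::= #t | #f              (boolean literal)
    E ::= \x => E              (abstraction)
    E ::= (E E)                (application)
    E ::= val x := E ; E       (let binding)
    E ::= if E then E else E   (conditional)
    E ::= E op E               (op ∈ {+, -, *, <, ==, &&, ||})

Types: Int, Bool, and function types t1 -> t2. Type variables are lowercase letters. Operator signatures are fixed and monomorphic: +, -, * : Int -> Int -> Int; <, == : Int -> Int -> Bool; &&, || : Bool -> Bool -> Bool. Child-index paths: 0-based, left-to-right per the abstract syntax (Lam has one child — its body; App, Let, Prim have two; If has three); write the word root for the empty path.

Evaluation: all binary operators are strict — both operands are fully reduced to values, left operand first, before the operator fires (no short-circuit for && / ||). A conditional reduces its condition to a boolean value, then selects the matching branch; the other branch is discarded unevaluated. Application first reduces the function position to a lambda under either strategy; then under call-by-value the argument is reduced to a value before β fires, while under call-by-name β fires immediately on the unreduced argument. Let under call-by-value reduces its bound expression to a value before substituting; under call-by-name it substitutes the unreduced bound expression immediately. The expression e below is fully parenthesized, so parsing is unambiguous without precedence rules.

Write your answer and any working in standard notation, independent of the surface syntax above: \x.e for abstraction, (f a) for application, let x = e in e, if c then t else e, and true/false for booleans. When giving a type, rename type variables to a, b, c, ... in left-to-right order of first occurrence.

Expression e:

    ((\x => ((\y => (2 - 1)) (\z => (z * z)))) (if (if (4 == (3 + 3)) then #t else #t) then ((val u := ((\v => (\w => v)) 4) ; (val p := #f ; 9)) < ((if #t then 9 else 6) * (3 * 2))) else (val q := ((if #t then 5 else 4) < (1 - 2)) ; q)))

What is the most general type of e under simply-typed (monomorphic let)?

Answer: Int

Working:
  unify Int ~ Int
  unify Int ~ Int
\y._ : b -> Int
z : c
  unify c ~ Int
z : Int
  unify Int ~ Int
\z._ : Int -> Int
  unify b -> Int ~ (Int -> Int) -> d
  unify b ~ Int -> Int
  unify Int ~ d
_ _ : Int
\x._ : a -> Int
  unify Int ~ Int
  unify Int ~ Int
  unify Int ~ Int
  unify Int ~ Int
  unify Bool ~ Bool
  unify Bool ~ Bool
  unify Bool ~ Bool
v : e
\w._ : f -> e
\v._ : e -> f -> e
  unify e -> f -> e ~ Int -> g
  unify e ~ Int
  unify f -> Int ~ g
_ _ : f -> Int
let u : f -> Int
let p : Bool
  unify Int ~ Int
  unify Bool ~ Bool
  unify Int ~ Int
  unify Int ~ Int
  unify Int ~ Int
  unify Int ~ Int
  unify Int ~ Int
  unify Int ~ Int
  unify Bool ~ Bool
  unify Int ~ Int
  unify Int ~ Int
  unify Int ~ Int
  unify Int ~ Int
  unify Int ~ Int
let q : Bool
q : Bool
  unify Bool ~ Bool
  unify a -> Int ~ Bool -> h
  unify a ~ Bool
  unify Int ~ h
_ _ : Int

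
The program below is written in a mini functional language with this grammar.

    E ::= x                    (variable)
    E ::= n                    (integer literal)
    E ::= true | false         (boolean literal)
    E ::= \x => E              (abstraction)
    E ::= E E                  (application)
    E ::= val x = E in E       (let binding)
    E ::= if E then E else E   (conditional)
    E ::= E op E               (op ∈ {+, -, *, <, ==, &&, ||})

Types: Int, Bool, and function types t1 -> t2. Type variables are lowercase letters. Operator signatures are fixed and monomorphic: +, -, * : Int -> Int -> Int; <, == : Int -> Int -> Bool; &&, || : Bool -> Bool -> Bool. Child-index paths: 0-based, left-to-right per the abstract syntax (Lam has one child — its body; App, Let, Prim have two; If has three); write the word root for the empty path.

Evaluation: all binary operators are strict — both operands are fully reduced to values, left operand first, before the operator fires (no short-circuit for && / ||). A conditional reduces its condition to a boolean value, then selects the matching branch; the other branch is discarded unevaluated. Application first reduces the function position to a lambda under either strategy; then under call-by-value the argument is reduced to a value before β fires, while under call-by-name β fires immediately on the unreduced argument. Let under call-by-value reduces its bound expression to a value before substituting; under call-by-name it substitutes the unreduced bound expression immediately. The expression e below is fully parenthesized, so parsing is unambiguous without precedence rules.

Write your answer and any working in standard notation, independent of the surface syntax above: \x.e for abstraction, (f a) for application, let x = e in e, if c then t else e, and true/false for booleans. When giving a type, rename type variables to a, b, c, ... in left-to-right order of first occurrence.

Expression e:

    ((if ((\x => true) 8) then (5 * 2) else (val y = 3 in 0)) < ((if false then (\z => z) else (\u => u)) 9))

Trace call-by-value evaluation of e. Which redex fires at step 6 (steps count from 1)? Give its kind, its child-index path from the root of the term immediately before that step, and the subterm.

Working:
step 0: ((if ((\x.true) 8) then (5 * 2) else (let y = 3 in 0)) < ((if false then (\z.z) else (\u.u)) 9))
step 1: [beta@0.0] ((if true then (5 * 2) else (let y = 3 in 0)) < ((if false then (\z.z) else (\u.u)) 9))
step 2: [if@0] ((5 * 2) < ((if false then (\z.z) else (\u.u)) 9))
step 3: [delta@0] (10 < ((if false then (\z.z) else (\u.u)) 9))
step 4: [if@1.0] (10 < ((\u.u) 9))
step 5: [beta@1] (10 < 9)
step 6: [delta@root] false

Answer: delta at root : (10 < 9)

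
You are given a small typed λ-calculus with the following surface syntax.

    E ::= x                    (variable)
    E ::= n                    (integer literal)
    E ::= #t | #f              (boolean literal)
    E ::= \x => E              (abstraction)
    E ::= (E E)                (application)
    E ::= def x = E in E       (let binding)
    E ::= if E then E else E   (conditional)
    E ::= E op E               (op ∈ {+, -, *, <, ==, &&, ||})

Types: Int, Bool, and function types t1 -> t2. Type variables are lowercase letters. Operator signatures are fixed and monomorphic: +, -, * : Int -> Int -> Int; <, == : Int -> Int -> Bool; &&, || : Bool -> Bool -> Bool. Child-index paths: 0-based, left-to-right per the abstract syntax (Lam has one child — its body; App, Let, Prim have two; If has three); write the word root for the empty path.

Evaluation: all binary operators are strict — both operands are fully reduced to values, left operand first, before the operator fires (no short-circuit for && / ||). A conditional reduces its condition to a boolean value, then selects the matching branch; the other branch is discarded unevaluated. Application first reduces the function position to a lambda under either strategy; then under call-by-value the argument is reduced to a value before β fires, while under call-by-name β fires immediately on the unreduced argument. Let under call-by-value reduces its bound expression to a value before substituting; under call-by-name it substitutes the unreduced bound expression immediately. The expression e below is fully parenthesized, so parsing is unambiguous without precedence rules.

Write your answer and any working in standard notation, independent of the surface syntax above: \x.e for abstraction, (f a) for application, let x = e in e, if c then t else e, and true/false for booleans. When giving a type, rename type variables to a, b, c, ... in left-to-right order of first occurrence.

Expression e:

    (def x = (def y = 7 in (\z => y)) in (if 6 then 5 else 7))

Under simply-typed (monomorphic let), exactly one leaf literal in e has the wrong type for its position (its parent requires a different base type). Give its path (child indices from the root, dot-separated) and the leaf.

Answer: 1.0 : 6

Derivation:
let y : Int
y : Int
\z._ : a -> Int
let x : a -> Int
  unify Int ~ Bool
  FAIL: mismatch Int ~ Bool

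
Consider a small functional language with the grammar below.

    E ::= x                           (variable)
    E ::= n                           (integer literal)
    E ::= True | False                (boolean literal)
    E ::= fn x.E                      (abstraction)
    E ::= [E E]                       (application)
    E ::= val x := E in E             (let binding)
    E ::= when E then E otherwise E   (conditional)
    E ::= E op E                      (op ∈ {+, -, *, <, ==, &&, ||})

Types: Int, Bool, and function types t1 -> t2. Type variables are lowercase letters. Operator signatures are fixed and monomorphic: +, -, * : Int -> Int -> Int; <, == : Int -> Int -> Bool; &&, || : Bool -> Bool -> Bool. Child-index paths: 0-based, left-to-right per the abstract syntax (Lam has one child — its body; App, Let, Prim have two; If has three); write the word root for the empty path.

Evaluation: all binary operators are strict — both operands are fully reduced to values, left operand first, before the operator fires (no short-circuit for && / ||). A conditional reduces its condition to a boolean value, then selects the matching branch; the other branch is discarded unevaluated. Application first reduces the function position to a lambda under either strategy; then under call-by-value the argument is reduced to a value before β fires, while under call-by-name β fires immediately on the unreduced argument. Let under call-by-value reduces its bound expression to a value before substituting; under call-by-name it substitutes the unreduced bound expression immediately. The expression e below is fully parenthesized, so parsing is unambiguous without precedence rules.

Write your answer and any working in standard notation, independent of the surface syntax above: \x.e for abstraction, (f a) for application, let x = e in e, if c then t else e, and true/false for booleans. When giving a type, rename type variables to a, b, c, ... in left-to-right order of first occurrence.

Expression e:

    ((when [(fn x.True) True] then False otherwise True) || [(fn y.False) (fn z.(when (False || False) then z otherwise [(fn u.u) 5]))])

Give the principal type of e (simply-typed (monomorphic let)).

Trace:
\x._ : a -> Bool
  unify a -> Bool ~ Bool -> b
  unify a ~ Bool
  unify Bool ~ b
_ _ : Bool
  unify Bool ~ Bool
  unify Bool ~ Bool
  unify Bool ~ Bool
\y._ : c -> Bool
  unify Bool ~ Bool
  unify Bool ~ Bool
  unify Bool ~ Bool
z : d
u : e
\u._ : e -> e
  unify e -> e ~ Int -> f
  unify e ~ Int
  unify Int ~ f
_ _ : Int
  unify d ~ Int
\z._ : Int -> Int
  unify c -> Bool ~ (Int -> Int) -> g
  unify c ~ Int -> Int
  unify Bool ~ g
_ _ : Bool
  unify Bool ~ Bool

Answer: Bool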